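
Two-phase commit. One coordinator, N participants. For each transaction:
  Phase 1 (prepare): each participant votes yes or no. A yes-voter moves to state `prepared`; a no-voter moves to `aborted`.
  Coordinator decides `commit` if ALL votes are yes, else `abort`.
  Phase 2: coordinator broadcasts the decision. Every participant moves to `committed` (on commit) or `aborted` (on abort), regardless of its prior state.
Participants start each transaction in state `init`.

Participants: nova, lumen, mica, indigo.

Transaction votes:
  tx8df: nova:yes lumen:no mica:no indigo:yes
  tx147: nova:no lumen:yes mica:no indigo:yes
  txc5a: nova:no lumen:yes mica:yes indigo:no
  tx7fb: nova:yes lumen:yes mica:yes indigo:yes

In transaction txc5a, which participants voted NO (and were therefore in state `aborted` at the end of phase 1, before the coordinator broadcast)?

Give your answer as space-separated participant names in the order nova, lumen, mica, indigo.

Answer: nova indigo

Derivation:
Txn txc5a phase 1: nova no -> aborted; lumen yes -> prepared; mica yes -> prepared; indigo no -> aborted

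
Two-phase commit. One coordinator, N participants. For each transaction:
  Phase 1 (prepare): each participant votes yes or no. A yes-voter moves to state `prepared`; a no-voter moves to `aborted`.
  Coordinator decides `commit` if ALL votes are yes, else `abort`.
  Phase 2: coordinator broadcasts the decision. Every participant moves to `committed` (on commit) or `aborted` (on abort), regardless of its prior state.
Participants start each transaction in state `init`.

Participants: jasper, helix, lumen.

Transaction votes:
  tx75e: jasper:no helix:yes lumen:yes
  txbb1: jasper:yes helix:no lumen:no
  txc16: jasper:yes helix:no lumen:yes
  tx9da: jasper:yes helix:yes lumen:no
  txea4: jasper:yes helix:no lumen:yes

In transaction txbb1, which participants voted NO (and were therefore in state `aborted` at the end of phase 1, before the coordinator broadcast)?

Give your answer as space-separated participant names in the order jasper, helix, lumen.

Txn txbb1 phase 1: jasper yes -> prepared; helix no -> aborted; lumen no -> aborted

Answer: helix lumen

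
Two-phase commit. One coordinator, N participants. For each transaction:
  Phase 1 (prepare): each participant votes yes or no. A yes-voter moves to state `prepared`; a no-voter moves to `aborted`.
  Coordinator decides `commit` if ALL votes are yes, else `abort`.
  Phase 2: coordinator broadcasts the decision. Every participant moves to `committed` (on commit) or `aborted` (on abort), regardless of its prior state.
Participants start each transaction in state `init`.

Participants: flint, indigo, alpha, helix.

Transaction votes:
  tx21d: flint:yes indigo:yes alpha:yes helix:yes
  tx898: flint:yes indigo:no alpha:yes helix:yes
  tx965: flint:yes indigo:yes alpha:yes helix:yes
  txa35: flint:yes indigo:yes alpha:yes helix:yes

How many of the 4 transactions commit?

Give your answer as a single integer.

tx21d: all yes -> commit (commits=1)
tx898: no from indigo -> abort (commits=1)
tx965: all yes -> commit (commits=2)
txa35: all yes -> commit (commits=3)

Answer: 3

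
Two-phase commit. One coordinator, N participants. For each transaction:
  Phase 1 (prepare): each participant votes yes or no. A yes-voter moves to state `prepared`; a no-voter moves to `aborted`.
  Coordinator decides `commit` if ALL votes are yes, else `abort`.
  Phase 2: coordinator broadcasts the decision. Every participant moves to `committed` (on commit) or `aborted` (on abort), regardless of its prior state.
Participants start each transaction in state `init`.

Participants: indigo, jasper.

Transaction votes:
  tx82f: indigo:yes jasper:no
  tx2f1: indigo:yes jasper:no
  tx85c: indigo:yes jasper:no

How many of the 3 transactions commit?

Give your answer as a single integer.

Answer: 0

Derivation:
tx82f: no from jasper -> abort (commits=0)
tx2f1: no from jasper -> abort (commits=0)
tx85c: no from jasper -> abort (commits=0)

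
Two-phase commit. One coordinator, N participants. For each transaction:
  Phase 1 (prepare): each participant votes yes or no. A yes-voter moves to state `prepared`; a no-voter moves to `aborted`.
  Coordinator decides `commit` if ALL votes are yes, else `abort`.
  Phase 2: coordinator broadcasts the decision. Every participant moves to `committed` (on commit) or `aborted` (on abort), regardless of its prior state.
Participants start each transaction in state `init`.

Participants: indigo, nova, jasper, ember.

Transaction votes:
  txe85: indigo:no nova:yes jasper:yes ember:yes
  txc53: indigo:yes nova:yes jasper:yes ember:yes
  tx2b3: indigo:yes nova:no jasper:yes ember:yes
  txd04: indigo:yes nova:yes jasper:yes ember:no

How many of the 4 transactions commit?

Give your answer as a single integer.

Answer: 1

Derivation:
txe85: no from indigo -> abort (commits=0)
txc53: all yes -> commit (commits=1)
tx2b3: no from nova -> abort (commits=1)
txd04: no from ember -> abort (commits=1)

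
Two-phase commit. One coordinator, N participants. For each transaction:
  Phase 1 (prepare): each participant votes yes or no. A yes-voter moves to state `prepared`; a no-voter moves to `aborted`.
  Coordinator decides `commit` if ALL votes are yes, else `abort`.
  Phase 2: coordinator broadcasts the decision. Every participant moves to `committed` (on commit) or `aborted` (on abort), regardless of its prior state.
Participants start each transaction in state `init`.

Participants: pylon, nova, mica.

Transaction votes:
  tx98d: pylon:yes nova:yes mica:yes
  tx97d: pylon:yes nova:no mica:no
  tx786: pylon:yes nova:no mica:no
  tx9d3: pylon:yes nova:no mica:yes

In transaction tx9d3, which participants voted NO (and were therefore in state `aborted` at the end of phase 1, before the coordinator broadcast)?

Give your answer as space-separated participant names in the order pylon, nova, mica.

Answer: nova

Derivation:
Txn tx9d3 phase 1: pylon yes -> prepared; nova no -> aborted; mica yes -> prepared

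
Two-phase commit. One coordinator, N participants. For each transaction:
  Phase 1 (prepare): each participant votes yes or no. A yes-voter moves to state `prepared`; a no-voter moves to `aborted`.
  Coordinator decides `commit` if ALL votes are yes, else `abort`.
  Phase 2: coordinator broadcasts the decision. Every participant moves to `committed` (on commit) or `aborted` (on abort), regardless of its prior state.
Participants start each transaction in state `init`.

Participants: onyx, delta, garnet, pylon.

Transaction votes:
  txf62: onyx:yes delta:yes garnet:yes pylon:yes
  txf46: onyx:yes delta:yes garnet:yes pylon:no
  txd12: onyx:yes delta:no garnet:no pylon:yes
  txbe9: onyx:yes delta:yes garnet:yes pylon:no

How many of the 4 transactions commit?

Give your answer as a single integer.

txf62: all yes -> commit (commits=1)
txf46: no from pylon -> abort (commits=1)
txd12: no from delta, garnet -> abort (commits=1)
txbe9: no from pylon -> abort (commits=1)

Answer: 1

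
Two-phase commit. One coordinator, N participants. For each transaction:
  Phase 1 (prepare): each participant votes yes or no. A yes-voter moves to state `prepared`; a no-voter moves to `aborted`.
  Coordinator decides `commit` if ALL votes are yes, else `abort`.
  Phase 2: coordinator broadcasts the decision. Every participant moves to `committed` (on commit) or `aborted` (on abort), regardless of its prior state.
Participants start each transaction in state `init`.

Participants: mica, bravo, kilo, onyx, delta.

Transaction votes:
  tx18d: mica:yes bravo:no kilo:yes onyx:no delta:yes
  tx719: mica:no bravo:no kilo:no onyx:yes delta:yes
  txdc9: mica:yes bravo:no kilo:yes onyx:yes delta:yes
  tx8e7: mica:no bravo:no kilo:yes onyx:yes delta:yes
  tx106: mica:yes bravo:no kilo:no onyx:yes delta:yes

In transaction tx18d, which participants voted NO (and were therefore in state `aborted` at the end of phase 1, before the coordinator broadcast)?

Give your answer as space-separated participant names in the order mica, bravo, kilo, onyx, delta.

Txn tx18d phase 1: mica yes -> prepared; bravo no -> aborted; kilo yes -> prepared; onyx no -> aborted; delta yes -> prepared

Answer: bravo onyx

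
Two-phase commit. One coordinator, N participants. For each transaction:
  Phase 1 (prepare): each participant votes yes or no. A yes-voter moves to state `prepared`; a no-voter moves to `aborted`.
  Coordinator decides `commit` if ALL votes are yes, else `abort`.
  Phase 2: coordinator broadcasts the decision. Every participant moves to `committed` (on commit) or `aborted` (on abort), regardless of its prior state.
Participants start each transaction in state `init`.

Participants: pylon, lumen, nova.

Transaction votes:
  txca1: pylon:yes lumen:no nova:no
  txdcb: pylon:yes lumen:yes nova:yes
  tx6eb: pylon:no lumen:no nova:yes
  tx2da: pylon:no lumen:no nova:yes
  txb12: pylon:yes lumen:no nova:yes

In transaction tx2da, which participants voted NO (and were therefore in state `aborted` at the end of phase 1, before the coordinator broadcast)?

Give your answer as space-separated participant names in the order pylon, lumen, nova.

Txn tx2da phase 1: pylon no -> aborted; lumen no -> aborted; nova yes -> prepared

Answer: pylon lumen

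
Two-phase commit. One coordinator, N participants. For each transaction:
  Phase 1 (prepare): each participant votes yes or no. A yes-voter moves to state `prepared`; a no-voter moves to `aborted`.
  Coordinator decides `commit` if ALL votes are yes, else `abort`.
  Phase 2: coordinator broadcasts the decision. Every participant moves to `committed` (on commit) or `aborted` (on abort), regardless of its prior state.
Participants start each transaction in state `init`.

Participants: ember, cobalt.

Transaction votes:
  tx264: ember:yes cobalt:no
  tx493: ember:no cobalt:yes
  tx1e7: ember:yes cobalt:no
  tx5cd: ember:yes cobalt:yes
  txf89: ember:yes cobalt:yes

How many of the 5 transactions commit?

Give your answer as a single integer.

Answer: 2

Derivation:
tx264: no from cobalt -> abort (commits=0)
tx493: no from ember -> abort (commits=0)
tx1e7: no from cobalt -> abort (commits=0)
tx5cd: all yes -> commit (commits=1)
txf89: all yes -> commit (commits=2)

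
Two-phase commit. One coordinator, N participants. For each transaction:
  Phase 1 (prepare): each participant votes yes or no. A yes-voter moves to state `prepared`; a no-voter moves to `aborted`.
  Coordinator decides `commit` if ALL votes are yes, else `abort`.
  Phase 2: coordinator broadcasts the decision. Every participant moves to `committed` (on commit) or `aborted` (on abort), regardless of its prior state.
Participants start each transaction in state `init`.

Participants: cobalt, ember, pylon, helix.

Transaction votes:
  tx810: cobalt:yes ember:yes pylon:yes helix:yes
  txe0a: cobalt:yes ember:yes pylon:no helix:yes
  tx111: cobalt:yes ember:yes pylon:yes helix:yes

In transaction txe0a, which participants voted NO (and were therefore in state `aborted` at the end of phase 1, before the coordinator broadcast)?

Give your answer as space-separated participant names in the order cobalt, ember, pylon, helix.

Txn txe0a phase 1: cobalt yes -> prepared; ember yes -> prepared; pylon no -> aborted; helix yes -> prepared

Answer: pylon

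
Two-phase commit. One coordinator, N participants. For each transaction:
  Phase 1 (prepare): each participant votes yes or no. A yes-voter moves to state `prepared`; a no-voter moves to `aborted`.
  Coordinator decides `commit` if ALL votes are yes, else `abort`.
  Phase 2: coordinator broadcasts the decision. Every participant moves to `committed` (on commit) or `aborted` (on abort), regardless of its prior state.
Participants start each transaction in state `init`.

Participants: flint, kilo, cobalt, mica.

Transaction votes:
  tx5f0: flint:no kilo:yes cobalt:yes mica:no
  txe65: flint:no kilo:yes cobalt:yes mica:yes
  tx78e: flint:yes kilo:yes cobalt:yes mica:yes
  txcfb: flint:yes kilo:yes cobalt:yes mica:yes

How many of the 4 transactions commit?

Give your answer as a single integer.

Answer: 2

Derivation:
tx5f0: no from flint, mica -> abort (commits=0)
txe65: no from flint -> abort (commits=0)
tx78e: all yes -> commit (commits=1)
txcfb: all yes -> commit (commits=2)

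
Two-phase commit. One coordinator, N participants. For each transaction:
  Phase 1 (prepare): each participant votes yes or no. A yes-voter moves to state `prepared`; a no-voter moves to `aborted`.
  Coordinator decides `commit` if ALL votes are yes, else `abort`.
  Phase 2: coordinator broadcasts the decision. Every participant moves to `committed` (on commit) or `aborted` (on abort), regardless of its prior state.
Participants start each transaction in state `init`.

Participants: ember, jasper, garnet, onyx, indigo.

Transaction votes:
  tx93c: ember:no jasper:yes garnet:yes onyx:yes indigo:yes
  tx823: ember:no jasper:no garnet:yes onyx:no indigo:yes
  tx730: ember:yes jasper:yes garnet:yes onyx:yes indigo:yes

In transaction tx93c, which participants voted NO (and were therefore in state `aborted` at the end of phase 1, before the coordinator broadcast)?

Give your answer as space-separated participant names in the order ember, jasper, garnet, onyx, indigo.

Txn tx93c phase 1: ember no -> aborted; jasper yes -> prepared; garnet yes -> prepared; onyx yes -> prepared; indigo yes -> prepared

Answer: ember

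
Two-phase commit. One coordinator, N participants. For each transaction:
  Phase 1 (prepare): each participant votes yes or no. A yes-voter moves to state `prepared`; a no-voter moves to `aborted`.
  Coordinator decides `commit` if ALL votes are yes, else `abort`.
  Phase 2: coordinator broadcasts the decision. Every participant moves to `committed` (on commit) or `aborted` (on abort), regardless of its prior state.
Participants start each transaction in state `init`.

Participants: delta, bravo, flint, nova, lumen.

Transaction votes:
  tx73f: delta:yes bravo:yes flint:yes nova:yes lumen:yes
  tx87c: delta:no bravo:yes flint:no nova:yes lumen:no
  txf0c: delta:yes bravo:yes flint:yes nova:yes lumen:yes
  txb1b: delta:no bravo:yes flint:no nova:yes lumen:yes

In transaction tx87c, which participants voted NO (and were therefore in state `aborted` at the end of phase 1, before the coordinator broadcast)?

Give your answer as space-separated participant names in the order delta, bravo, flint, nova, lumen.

Answer: delta flint lumen

Derivation:
Txn tx87c phase 1: delta no -> aborted; bravo yes -> prepared; flint no -> aborted; nova yes -> prepared; lumen no -> aborted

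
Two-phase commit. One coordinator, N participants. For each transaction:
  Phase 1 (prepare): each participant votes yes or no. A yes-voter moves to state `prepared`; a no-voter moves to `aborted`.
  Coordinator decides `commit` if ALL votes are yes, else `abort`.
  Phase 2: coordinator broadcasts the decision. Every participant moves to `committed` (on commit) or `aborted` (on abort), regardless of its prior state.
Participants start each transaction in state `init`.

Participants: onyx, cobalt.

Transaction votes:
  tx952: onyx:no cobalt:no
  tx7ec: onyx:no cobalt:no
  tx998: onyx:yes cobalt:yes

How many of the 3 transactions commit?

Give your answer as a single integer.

tx952: no from onyx, cobalt -> abort (commits=0)
tx7ec: no from onyx, cobalt -> abort (commits=0)
tx998: all yes -> commit (commits=1)

Answer: 1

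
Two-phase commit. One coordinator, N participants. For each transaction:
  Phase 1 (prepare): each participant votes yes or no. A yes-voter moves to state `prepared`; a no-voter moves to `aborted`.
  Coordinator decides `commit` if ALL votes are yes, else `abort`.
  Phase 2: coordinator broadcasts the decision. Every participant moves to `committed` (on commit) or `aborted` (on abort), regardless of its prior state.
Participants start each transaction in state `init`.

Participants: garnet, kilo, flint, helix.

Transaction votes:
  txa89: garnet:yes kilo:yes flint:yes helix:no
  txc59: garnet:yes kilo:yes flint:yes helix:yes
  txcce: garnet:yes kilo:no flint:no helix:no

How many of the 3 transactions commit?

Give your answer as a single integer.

txa89: no from helix -> abort (commits=0)
txc59: all yes -> commit (commits=1)
txcce: no from kilo, flint, helix -> abort (commits=1)

Answer: 1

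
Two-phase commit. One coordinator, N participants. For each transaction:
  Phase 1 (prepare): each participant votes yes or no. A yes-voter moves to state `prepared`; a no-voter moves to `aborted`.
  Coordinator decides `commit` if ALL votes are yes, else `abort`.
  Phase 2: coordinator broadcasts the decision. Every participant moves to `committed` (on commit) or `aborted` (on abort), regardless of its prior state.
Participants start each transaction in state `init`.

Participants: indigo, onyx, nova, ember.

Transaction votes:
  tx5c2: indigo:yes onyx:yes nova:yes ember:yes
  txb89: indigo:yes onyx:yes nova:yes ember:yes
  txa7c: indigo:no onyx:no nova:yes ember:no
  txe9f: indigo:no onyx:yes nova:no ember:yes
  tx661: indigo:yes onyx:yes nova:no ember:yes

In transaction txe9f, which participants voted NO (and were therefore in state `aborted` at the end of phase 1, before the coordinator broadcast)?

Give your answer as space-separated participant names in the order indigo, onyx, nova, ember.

Txn txe9f phase 1: indigo no -> aborted; onyx yes -> prepared; nova no -> aborted; ember yes -> prepared

Answer: indigo nova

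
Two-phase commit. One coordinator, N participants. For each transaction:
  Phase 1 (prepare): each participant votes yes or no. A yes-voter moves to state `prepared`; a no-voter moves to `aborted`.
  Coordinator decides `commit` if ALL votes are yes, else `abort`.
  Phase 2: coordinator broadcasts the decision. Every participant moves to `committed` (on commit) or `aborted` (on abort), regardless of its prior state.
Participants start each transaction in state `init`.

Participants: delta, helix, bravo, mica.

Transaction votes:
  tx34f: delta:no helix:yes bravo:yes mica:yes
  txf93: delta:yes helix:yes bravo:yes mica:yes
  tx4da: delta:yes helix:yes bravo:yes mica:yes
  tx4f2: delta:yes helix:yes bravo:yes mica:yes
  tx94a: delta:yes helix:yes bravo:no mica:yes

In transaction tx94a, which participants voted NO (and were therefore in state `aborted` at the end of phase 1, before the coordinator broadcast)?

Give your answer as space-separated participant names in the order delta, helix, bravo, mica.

Answer: bravo

Derivation:
Txn tx94a phase 1: delta yes -> prepared; helix yes -> prepared; bravo no -> aborted; mica yes -> prepared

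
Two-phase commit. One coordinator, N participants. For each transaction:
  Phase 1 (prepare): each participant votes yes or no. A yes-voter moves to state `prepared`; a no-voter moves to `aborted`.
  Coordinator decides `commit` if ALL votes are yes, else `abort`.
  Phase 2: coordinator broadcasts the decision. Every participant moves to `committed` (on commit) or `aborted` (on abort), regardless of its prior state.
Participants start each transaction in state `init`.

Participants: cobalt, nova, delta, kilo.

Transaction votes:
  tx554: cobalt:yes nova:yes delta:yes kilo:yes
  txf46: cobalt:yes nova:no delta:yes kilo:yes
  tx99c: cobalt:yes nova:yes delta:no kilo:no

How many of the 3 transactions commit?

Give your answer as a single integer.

Answer: 1

Derivation:
tx554: all yes -> commit (commits=1)
txf46: no from nova -> abort (commits=1)
tx99c: no from delta, kilo -> abort (commits=1)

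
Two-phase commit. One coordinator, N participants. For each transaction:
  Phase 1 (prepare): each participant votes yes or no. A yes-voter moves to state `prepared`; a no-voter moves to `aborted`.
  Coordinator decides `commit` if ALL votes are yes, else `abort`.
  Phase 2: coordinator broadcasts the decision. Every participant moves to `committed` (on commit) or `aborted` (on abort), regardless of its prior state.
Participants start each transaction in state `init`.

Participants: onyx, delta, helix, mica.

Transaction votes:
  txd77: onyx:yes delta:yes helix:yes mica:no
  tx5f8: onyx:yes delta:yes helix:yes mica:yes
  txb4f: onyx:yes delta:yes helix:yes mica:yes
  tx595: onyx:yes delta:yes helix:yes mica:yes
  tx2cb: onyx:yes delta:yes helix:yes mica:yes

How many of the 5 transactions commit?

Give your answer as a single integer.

txd77: no from mica -> abort (commits=0)
tx5f8: all yes -> commit (commits=1)
txb4f: all yes -> commit (commits=2)
tx595: all yes -> commit (commits=3)
tx2cb: all yes -> commit (commits=4)

Answer: 4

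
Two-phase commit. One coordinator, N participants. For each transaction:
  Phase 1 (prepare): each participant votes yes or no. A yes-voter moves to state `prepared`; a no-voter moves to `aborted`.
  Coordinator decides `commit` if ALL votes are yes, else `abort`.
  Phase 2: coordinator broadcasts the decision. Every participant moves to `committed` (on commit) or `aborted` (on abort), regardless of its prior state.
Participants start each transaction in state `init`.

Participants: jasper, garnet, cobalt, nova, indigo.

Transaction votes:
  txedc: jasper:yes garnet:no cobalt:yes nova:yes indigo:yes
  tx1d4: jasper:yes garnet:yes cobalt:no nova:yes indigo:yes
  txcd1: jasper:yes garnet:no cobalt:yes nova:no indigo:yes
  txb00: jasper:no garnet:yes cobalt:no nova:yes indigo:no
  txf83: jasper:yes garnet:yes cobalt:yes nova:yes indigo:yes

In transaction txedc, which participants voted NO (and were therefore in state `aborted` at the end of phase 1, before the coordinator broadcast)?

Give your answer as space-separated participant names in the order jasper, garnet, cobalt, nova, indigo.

Answer: garnet

Derivation:
Txn txedc phase 1: jasper yes -> prepared; garnet no -> aborted; cobalt yes -> prepared; nova yes -> prepared; indigo yes -> prepared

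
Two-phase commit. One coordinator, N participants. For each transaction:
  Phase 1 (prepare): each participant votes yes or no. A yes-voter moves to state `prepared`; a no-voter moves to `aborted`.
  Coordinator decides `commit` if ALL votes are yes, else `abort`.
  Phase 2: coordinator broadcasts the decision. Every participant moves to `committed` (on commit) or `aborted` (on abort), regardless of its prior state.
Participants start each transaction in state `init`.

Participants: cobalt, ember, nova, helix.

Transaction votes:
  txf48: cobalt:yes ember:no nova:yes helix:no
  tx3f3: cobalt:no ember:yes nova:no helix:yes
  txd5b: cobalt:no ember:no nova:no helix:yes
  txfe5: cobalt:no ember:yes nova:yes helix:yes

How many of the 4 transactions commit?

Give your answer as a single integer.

Answer: 0

Derivation:
txf48: no from ember, helix -> abort (commits=0)
tx3f3: no from cobalt, nova -> abort (commits=0)
txd5b: no from cobalt, ember, nova -> abort (commits=0)
txfe5: no from cobalt -> abort (commits=0)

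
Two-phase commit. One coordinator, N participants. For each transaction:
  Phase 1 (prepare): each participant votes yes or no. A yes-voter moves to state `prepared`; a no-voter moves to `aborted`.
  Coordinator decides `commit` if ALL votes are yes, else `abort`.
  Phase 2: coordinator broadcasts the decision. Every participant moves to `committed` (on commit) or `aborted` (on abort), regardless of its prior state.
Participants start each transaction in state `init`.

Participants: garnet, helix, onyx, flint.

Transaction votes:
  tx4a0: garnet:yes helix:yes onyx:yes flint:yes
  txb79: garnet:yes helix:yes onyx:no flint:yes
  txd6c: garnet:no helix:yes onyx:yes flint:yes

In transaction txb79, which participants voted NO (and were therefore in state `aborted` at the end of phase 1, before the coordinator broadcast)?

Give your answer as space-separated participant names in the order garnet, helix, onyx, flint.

Txn txb79 phase 1: garnet yes -> prepared; helix yes -> prepared; onyx no -> aborted; flint yes -> prepared

Answer: onyx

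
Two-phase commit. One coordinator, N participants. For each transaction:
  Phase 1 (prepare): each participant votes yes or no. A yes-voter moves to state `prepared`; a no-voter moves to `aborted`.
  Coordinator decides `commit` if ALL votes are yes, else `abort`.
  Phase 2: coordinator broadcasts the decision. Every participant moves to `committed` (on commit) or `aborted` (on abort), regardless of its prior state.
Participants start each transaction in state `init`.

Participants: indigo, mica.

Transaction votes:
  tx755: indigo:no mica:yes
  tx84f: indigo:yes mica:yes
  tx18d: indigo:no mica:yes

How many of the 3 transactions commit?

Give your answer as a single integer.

tx755: no from indigo -> abort (commits=0)
tx84f: all yes -> commit (commits=1)
tx18d: no from indigo -> abort (commits=1)

Answer: 1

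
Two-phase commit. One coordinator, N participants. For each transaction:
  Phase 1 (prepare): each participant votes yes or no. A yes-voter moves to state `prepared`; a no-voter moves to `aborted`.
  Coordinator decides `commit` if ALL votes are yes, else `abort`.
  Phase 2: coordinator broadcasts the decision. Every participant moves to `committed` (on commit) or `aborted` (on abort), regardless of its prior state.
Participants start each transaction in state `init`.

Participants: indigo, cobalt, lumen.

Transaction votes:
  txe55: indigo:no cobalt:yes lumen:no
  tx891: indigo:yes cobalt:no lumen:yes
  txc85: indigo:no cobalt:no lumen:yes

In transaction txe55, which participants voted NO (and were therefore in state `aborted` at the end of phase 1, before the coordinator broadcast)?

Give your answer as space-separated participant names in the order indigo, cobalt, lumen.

Txn txe55 phase 1: indigo no -> aborted; cobalt yes -> prepared; lumen no -> aborted

Answer: indigo lumen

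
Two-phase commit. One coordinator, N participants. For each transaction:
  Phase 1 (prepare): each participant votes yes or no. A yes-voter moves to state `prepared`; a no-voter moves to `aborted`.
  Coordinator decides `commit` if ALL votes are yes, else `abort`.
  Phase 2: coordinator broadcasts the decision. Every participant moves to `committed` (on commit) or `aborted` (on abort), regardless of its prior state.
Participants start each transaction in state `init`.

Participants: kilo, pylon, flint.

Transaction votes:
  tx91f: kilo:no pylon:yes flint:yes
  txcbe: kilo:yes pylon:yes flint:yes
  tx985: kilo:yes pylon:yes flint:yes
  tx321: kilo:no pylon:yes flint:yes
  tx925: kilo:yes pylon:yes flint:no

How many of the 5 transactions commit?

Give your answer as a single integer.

Answer: 2

Derivation:
tx91f: no from kilo -> abort (commits=0)
txcbe: all yes -> commit (commits=1)
tx985: all yes -> commit (commits=2)
tx321: no from kilo -> abort (commits=2)
tx925: no from flint -> abort (commits=2)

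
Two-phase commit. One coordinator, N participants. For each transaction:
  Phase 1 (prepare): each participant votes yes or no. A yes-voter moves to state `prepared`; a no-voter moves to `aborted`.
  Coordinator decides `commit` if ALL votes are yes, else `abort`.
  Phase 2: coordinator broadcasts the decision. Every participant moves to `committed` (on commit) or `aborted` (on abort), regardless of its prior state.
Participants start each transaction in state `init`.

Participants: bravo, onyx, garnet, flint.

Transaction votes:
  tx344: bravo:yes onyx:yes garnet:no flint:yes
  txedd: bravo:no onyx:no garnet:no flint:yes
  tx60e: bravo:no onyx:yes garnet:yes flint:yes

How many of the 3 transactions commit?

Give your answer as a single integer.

Answer: 0

Derivation:
tx344: no from garnet -> abort (commits=0)
txedd: no from bravo, onyx, garnet -> abort (commits=0)
tx60e: no from bravo -> abort (commits=0)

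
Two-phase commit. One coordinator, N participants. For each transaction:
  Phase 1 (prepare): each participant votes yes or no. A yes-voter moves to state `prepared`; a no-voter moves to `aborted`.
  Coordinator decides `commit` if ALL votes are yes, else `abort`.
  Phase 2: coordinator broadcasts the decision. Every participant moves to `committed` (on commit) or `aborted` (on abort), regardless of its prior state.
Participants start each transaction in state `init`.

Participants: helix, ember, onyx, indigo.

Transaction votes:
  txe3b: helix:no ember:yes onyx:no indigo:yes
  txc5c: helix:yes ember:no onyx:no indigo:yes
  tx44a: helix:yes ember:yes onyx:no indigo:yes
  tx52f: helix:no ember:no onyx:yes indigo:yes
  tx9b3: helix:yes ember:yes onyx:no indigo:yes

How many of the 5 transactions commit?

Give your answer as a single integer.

Answer: 0

Derivation:
txe3b: no from helix, onyx -> abort (commits=0)
txc5c: no from ember, onyx -> abort (commits=0)
tx44a: no from onyx -> abort (commits=0)
tx52f: no from helix, ember -> abort (commits=0)
tx9b3: no from onyx -> abort (commits=0)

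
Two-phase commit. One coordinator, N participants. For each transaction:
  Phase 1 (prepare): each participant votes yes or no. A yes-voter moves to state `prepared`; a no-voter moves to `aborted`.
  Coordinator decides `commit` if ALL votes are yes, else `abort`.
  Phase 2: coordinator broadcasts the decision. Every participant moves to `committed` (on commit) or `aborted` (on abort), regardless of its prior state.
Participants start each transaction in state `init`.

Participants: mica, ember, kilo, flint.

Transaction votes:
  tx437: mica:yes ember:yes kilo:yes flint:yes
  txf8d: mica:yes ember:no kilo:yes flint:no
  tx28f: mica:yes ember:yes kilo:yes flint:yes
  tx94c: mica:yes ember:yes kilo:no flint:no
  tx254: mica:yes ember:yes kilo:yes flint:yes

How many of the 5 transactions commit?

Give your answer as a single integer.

Answer: 3

Derivation:
tx437: all yes -> commit (commits=1)
txf8d: no from ember, flint -> abort (commits=1)
tx28f: all yes -> commit (commits=2)
tx94c: no from kilo, flint -> abort (commits=2)
tx254: all yes -> commit (commits=3)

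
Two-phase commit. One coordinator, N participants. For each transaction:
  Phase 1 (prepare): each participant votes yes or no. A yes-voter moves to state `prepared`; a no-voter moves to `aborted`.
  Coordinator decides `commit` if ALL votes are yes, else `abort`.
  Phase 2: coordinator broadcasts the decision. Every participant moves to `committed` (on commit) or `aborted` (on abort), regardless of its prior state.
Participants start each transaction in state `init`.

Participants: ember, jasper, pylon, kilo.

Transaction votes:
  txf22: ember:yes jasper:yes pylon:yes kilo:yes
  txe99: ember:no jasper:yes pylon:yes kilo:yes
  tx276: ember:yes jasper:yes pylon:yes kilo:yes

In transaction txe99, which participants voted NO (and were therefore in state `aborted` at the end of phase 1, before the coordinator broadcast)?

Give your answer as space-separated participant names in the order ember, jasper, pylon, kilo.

Txn txe99 phase 1: ember no -> aborted; jasper yes -> prepared; pylon yes -> prepared; kilo yes -> prepared

Answer: ember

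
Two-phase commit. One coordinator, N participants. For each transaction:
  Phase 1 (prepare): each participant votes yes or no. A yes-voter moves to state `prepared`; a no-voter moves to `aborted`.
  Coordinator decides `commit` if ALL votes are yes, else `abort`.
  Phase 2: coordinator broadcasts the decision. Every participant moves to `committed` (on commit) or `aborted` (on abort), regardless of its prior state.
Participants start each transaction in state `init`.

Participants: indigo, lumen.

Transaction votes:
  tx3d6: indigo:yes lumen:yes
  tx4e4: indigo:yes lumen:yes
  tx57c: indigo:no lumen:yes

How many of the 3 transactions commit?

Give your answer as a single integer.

tx3d6: all yes -> commit (commits=1)
tx4e4: all yes -> commit (commits=2)
tx57c: no from indigo -> abort (commits=2)

Answer: 2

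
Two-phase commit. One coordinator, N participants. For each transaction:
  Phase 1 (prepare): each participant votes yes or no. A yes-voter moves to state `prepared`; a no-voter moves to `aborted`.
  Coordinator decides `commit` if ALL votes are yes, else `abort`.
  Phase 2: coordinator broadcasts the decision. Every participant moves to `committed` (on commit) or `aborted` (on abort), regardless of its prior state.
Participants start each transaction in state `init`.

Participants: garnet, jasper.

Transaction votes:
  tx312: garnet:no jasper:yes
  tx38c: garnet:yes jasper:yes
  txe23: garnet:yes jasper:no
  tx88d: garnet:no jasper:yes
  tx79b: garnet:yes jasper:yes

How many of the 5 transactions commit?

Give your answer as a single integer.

tx312: no from garnet -> abort (commits=0)
tx38c: all yes -> commit (commits=1)
txe23: no from jasper -> abort (commits=1)
tx88d: no from garnet -> abort (commits=1)
tx79b: all yes -> commit (commits=2)

Answer: 2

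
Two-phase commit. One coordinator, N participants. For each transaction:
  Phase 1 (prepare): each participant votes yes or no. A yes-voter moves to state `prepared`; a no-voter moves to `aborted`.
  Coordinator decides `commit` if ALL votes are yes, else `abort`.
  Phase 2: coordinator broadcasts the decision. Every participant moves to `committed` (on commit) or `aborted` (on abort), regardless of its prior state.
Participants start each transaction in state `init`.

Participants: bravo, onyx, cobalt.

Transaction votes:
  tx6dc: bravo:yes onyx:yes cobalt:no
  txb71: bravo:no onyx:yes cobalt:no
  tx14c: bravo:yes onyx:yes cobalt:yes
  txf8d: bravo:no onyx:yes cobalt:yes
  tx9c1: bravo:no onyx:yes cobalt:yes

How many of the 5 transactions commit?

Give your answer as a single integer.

tx6dc: no from cobalt -> abort (commits=0)
txb71: no from bravo, cobalt -> abort (commits=0)
tx14c: all yes -> commit (commits=1)
txf8d: no from bravo -> abort (commits=1)
tx9c1: no from bravo -> abort (commits=1)

Answer: 1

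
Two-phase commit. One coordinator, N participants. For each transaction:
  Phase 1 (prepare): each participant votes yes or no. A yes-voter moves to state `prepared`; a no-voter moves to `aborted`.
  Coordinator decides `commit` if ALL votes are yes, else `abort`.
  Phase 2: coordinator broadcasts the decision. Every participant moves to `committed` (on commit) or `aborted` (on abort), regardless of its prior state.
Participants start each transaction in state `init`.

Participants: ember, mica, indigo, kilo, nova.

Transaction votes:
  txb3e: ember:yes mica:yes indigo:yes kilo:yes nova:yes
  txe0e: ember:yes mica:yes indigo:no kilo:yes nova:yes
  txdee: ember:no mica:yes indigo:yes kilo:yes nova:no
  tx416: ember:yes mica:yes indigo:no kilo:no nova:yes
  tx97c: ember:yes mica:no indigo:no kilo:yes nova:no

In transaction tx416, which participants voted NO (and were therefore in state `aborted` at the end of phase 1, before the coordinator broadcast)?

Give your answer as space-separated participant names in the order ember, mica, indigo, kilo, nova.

Answer: indigo kilo

Derivation:
Txn tx416 phase 1: ember yes -> prepared; mica yes -> prepared; indigo no -> aborted; kilo no -> aborted; nova yes -> prepared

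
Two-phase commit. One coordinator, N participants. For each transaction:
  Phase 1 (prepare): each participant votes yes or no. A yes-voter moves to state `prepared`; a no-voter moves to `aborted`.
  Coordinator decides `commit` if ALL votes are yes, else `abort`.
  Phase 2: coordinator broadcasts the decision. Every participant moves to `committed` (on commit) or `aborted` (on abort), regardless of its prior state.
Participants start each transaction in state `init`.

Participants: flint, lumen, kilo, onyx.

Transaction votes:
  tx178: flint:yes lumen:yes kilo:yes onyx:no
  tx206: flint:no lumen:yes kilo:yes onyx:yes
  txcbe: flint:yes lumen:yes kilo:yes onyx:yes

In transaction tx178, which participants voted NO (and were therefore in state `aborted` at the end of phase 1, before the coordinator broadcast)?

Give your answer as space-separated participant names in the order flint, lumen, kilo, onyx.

Txn tx178 phase 1: flint yes -> prepared; lumen yes -> prepared; kilo yes -> prepared; onyx no -> aborted

Answer: onyx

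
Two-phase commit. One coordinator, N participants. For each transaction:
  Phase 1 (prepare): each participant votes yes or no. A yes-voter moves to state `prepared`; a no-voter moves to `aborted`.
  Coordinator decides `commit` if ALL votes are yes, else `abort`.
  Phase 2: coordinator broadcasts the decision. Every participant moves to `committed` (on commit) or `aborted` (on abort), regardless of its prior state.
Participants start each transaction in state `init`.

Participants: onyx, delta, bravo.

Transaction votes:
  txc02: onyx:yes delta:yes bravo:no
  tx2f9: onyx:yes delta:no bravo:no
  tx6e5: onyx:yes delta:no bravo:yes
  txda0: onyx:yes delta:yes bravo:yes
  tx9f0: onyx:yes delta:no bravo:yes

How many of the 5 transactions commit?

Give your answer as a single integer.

Answer: 1

Derivation:
txc02: no from bravo -> abort (commits=0)
tx2f9: no from delta, bravo -> abort (commits=0)
tx6e5: no from delta -> abort (commits=0)
txda0: all yes -> commit (commits=1)
tx9f0: no from delta -> abort (commits=1)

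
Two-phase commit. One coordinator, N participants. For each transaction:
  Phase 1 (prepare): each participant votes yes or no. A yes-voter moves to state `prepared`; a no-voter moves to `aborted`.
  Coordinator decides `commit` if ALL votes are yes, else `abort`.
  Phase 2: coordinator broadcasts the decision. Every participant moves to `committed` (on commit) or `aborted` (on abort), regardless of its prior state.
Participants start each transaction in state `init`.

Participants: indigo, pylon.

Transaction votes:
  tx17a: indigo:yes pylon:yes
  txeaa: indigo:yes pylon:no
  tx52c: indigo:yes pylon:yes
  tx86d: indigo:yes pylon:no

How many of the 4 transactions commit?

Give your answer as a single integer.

Answer: 2

Derivation:
tx17a: all yes -> commit (commits=1)
txeaa: no from pylon -> abort (commits=1)
tx52c: all yes -> commit (commits=2)
tx86d: no from pylon -> abort (commits=2)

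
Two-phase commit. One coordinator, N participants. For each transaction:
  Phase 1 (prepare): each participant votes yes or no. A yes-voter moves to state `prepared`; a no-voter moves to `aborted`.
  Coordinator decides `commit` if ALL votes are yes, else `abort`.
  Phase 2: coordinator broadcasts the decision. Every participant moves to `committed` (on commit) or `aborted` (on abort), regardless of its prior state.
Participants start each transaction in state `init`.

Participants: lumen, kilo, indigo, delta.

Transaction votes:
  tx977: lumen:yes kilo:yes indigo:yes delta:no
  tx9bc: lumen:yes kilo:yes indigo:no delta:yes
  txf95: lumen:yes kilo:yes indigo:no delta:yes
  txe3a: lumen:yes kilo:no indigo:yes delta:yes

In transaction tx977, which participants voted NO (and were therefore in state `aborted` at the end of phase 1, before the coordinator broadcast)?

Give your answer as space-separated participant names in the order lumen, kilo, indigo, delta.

Answer: delta

Derivation:
Txn tx977 phase 1: lumen yes -> prepared; kilo yes -> prepared; indigo yes -> prepared; delta no -> aborted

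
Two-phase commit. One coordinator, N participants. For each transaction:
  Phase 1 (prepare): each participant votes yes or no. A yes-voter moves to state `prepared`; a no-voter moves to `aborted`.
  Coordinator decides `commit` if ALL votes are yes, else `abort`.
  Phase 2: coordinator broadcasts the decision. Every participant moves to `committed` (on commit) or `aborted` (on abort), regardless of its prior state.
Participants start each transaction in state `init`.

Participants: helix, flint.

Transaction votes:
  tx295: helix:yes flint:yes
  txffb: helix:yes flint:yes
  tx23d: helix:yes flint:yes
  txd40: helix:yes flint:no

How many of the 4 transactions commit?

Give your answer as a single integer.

Answer: 3

Derivation:
tx295: all yes -> commit (commits=1)
txffb: all yes -> commit (commits=2)
tx23d: all yes -> commit (commits=3)
txd40: no from flint -> abort (commits=3)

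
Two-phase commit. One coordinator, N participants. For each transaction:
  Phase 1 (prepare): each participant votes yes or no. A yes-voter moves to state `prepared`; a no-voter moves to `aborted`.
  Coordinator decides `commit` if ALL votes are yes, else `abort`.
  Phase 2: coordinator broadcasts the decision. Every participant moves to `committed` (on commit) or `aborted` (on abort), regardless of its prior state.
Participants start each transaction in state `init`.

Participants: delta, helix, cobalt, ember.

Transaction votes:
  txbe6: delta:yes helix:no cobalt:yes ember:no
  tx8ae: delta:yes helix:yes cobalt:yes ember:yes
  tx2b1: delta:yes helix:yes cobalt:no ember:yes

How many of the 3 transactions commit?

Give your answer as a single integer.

txbe6: no from helix, ember -> abort (commits=0)
tx8ae: all yes -> commit (commits=1)
tx2b1: no from cobalt -> abort (commits=1)

Answer: 1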